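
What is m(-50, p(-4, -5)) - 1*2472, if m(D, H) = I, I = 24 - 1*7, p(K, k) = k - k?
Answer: -2455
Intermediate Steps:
p(K, k) = 0
I = 17 (I = 24 - 7 = 17)
m(D, H) = 17
m(-50, p(-4, -5)) - 1*2472 = 17 - 1*2472 = 17 - 2472 = -2455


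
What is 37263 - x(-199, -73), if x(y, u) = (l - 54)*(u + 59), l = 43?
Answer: 37109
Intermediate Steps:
x(y, u) = -649 - 11*u (x(y, u) = (43 - 54)*(u + 59) = -11*(59 + u) = -649 - 11*u)
37263 - x(-199, -73) = 37263 - (-649 - 11*(-73)) = 37263 - (-649 + 803) = 37263 - 1*154 = 37263 - 154 = 37109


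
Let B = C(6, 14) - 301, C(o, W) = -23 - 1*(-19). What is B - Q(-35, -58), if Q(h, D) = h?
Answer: -270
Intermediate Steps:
C(o, W) = -4 (C(o, W) = -23 + 19 = -4)
B = -305 (B = -4 - 301 = -305)
B - Q(-35, -58) = -305 - 1*(-35) = -305 + 35 = -270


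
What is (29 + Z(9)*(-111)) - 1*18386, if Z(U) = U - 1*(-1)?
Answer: -19467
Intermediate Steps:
Z(U) = 1 + U (Z(U) = U + 1 = 1 + U)
(29 + Z(9)*(-111)) - 1*18386 = (29 + (1 + 9)*(-111)) - 1*18386 = (29 + 10*(-111)) - 18386 = (29 - 1110) - 18386 = -1081 - 18386 = -19467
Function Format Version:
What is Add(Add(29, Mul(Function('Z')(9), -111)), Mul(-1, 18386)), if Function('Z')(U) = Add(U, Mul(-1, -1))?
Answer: -19467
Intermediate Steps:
Function('Z')(U) = Add(1, U) (Function('Z')(U) = Add(U, 1) = Add(1, U))
Add(Add(29, Mul(Function('Z')(9), -111)), Mul(-1, 18386)) = Add(Add(29, Mul(Add(1, 9), -111)), Mul(-1, 18386)) = Add(Add(29, Mul(10, -111)), -18386) = Add(Add(29, -1110), -18386) = Add(-1081, -18386) = -19467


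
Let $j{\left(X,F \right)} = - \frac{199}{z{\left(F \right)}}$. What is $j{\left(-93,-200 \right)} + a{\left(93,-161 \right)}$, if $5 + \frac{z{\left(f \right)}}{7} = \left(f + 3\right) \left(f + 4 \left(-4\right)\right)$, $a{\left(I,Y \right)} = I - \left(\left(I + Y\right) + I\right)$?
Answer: $\frac{20252173}{297829} \approx 67.999$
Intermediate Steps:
$a{\left(I,Y \right)} = - I - Y$ ($a{\left(I,Y \right)} = I - \left(Y + 2 I\right) = - I - Y$)
$z{\left(f \right)} = -35 + 7 \left(-16 + f\right) \left(3 + f\right)$ ($z{\left(f \right)} = -35 + 7 \left(f + 3\right) \left(f + 4 \left(-4\right)\right) = -35 + 7 \left(3 + f\right) \left(f - 16\right) = -35 + 7 \left(3 + f\right) \left(-16 + f\right) = -35 + 7 \left(-16 + f\right) \left(3 + f\right)$)
$j{\left(X,F \right)} = - \frac{199}{-371 - 91 F + 7 F^{2}}$
$j{\left(-93,-200 \right)} + a{\left(93,-161 \right)} = \frac{199}{7 \left(53 - \left(-200\right)^{2} + 13 \left(-200\right)\right)} - -68 = \frac{199}{7 \left(53 - 40000 - 2600\right)} + \left(-93 + 161\right) = \frac{199}{7 \left(53 - 40000 - 2600\right)} + 68 = \frac{199}{7 \left(-42547\right)} + 68 = \frac{199}{7} \left(- \frac{1}{42547}\right) + 68 = - \frac{199}{297829} + 68 = \frac{20252173}{297829}$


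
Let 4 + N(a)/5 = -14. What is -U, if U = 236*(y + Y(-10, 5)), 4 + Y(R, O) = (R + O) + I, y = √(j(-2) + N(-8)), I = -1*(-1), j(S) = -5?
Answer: 1888 - 236*I*√95 ≈ 1888.0 - 2300.2*I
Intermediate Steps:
N(a) = -90 (N(a) = -20 + 5*(-14) = -20 - 70 = -90)
I = 1
y = I*√95 (y = √(-5 - 90) = √(-95) = I*√95 ≈ 9.7468*I)
Y(R, O) = -3 + O + R (Y(R, O) = -4 + ((R + O) + 1) = -4 + ((O + R) + 1) = -4 + (1 + O + R) = -3 + O + R)
U = -1888 + 236*I*√95 (U = 236*(I*√95 + (-3 + 5 - 10)) = 236*(I*√95 - 8) = 236*(-8 + I*√95) = -1888 + 236*I*√95 ≈ -1888.0 + 2300.2*I)
-U = -(-1888 + 236*I*√95) = 1888 - 236*I*√95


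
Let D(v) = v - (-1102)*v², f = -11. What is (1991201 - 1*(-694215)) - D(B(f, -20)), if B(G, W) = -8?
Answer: 2614896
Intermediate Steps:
D(v) = v + 1102*v²
(1991201 - 1*(-694215)) - D(B(f, -20)) = (1991201 - 1*(-694215)) - (-8)*(1 + 1102*(-8)) = (1991201 + 694215) - (-8)*(1 - 8816) = 2685416 - (-8)*(-8815) = 2685416 - 1*70520 = 2685416 - 70520 = 2614896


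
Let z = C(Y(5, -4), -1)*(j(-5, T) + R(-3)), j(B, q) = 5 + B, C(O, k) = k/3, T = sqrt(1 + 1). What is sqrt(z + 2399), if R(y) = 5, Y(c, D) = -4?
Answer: 2*sqrt(5394)/3 ≈ 48.963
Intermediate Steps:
T = sqrt(2) ≈ 1.4142
C(O, k) = k/3 (C(O, k) = k*(1/3) = k/3)
z = -5/3 (z = ((1/3)*(-1))*((5 - 5) + 5) = -(0 + 5)/3 = -1/3*5 = -5/3 ≈ -1.6667)
sqrt(z + 2399) = sqrt(-5/3 + 2399) = sqrt(7192/3) = 2*sqrt(5394)/3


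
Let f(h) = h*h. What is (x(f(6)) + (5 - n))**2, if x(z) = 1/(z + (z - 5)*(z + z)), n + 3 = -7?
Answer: 1157428441/5143824 ≈ 225.01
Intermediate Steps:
n = -10 (n = -3 - 7 = -10)
f(h) = h**2
x(z) = 1/(z + 2*z*(-5 + z)) (x(z) = 1/(z + (-5 + z)*(2*z)) = 1/(z + 2*z*(-5 + z)))
(x(f(6)) + (5 - n))**2 = (1/((6**2)*(-9 + 2*6**2)) + (5 - 1*(-10)))**2 = (1/(36*(-9 + 2*36)) + (5 + 10))**2 = (1/(36*(-9 + 72)) + 15)**2 = ((1/36)/63 + 15)**2 = ((1/36)*(1/63) + 15)**2 = (1/2268 + 15)**2 = (34021/2268)**2 = 1157428441/5143824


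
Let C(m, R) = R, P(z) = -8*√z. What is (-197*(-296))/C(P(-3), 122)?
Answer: 29156/61 ≈ 477.97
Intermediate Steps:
(-197*(-296))/C(P(-3), 122) = -197*(-296)/122 = 58312*(1/122) = 29156/61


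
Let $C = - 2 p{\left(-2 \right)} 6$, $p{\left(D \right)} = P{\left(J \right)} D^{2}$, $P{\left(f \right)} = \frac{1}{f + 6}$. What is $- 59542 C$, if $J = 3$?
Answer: $\frac{952672}{3} \approx 3.1756 \cdot 10^{5}$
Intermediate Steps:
$P{\left(f \right)} = \frac{1}{6 + f}$
$p{\left(D \right)} = \frac{D^{2}}{9}$ ($p{\left(D \right)} = \frac{D^{2}}{6 + 3} = \frac{D^{2}}{9}$)
$C = - \frac{16}{3}$ ($C = - 2 \frac{\left(-2\right)^{2}}{9} \cdot 6 = - 2 \cdot \frac{1}{9} \cdot 4 \cdot 6 = \left(-2\right) \frac{4}{9} \cdot 6 = \left(- \frac{8}{9}\right) 6 = - \frac{16}{3} \approx -5.3333$)
$- 59542 C = \left(-59542\right) \left(- \frac{16}{3}\right) = \frac{952672}{3}$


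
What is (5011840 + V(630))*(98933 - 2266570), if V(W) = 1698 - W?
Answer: -10866164858396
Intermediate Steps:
(5011840 + V(630))*(98933 - 2266570) = (5011840 + (1698 - 1*630))*(98933 - 2266570) = (5011840 + (1698 - 630))*(-2167637) = (5011840 + 1068)*(-2167637) = 5012908*(-2167637) = -10866164858396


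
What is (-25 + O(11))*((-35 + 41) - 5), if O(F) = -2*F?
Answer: -47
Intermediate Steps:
(-25 + O(11))*((-35 + 41) - 5) = (-25 - 2*11)*((-35 + 41) - 5) = (-25 - 22)*(6 - 5) = -47*1 = -47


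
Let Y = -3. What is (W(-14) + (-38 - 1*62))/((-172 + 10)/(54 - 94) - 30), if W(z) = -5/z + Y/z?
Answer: 4640/1211 ≈ 3.8315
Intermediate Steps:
W(z) = -8/z (W(z) = -5/z - 3/z = -8/z)
(W(-14) + (-38 - 1*62))/((-172 + 10)/(54 - 94) - 30) = (-8/(-14) + (-38 - 1*62))/((-172 + 10)/(54 - 94) - 30) = (-8*(-1/14) + (-38 - 62))/(-162/(-40) - 30) = (4/7 - 100)/(-162*(-1/40) - 30) = -696/(7*(81/20 - 30)) = -696/(7*(-519/20)) = -696/7*(-20/519) = 4640/1211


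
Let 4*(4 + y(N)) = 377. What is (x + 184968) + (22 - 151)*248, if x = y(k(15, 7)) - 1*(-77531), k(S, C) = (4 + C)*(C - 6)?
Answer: 922389/4 ≈ 2.3060e+5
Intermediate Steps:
k(S, C) = (-6 + C)*(4 + C) (k(S, C) = (4 + C)*(-6 + C) = (-6 + C)*(4 + C))
y(N) = 361/4 (y(N) = -4 + (¼)*377 = -4 + 377/4 = 361/4)
x = 310485/4 (x = 361/4 - 1*(-77531) = 361/4 + 77531 = 310485/4 ≈ 77621.)
(x + 184968) + (22 - 151)*248 = (310485/4 + 184968) + (22 - 151)*248 = 1050357/4 - 129*248 = 1050357/4 - 31992 = 922389/4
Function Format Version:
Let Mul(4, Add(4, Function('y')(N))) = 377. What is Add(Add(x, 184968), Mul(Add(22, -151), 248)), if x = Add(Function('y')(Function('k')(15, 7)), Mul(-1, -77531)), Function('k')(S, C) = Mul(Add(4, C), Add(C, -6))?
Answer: Rational(922389, 4) ≈ 2.3060e+5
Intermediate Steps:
Function('k')(S, C) = Mul(Add(-6, C), Add(4, C)) (Function('k')(S, C) = Mul(Add(4, C), Add(-6, C)) = Mul(Add(-6, C), Add(4, C)))
Function('y')(N) = Rational(361, 4) (Function('y')(N) = Add(-4, Mul(Rational(1, 4), 377)) = Add(-4, Rational(377, 4)) = Rational(361, 4))
x = Rational(310485, 4) (x = Add(Rational(361, 4), Mul(-1, -77531)) = Add(Rational(361, 4), 77531) = Rational(310485, 4) ≈ 77621.)
Add(Add(x, 184968), Mul(Add(22, -151), 248)) = Add(Add(Rational(310485, 4), 184968), Mul(Add(22, -151), 248)) = Add(Rational(1050357, 4), Mul(-129, 248)) = Add(Rational(1050357, 4), -31992) = Rational(922389, 4)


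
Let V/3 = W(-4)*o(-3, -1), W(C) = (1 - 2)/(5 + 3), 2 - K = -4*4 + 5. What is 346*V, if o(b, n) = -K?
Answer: 6747/4 ≈ 1686.8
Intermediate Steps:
K = 13 (K = 2 - (-4*4 + 5) = 2 - (-16 + 5) = 2 - 1*(-11) = 2 + 11 = 13)
W(C) = -⅛ (W(C) = -1/8 = -1*⅛ = -⅛)
o(b, n) = -13 (o(b, n) = -1*13 = -13)
V = 39/8 (V = 3*(-⅛*(-13)) = 3*(13/8) = 39/8 ≈ 4.8750)
346*V = 346*(39/8) = 6747/4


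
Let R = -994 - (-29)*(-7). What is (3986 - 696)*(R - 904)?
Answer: -6912290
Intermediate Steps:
R = -1197 (R = -994 - 1*203 = -994 - 203 = -1197)
(3986 - 696)*(R - 904) = (3986 - 696)*(-1197 - 904) = 3290*(-2101) = -6912290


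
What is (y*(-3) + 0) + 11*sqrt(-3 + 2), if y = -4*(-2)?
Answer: -24 + 11*I ≈ -24.0 + 11.0*I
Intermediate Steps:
y = 8
(y*(-3) + 0) + 11*sqrt(-3 + 2) = (8*(-3) + 0) + 11*sqrt(-3 + 2) = (-24 + 0) + 11*sqrt(-1) = -24 + 11*I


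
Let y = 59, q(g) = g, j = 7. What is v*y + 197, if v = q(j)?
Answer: 610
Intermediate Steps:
v = 7
v*y + 197 = 7*59 + 197 = 413 + 197 = 610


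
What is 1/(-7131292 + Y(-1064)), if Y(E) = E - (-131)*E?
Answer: -1/7271740 ≈ -1.3752e-7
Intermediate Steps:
Y(E) = 132*E (Y(E) = E + 131*E = 132*E)
1/(-7131292 + Y(-1064)) = 1/(-7131292 + 132*(-1064)) = 1/(-7131292 - 140448) = 1/(-7271740) = -1/7271740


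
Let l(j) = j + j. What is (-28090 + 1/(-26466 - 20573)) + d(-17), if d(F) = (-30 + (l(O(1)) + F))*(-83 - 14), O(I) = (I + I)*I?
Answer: -1125125842/47039 ≈ -23919.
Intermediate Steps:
O(I) = 2*I² (O(I) = (2*I)*I = 2*I²)
l(j) = 2*j
d(F) = 2522 - 97*F (d(F) = (-30 + (2*(2*1²) + F))*(-83 - 14) = (-30 + (2*(2*1) + F))*(-97) = (-30 + (2*2 + F))*(-97) = (-30 + (4 + F))*(-97) = (-26 + F)*(-97) = 2522 - 97*F)
(-28090 + 1/(-26466 - 20573)) + d(-17) = (-28090 + 1/(-26466 - 20573)) + (2522 - 97*(-17)) = (-28090 + 1/(-47039)) + (2522 + 1649) = (-28090 - 1/47039) + 4171 = -1321325511/47039 + 4171 = -1125125842/47039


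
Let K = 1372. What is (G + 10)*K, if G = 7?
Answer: 23324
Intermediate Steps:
(G + 10)*K = (7 + 10)*1372 = 17*1372 = 23324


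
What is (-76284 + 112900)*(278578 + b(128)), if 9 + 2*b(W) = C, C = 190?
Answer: 10203725796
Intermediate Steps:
b(W) = 181/2 (b(W) = -9/2 + (1/2)*190 = -9/2 + 95 = 181/2)
(-76284 + 112900)*(278578 + b(128)) = (-76284 + 112900)*(278578 + 181/2) = 36616*(557337/2) = 10203725796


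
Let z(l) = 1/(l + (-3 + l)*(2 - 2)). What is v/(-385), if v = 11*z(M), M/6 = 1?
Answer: -1/210 ≈ -0.0047619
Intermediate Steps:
M = 6 (M = 6*1 = 6)
z(l) = 1/l (z(l) = 1/(l + (-3 + l)*0) = 1/(l + 0) = 1/l)
v = 11/6 ≈ 1.8333
v/(-385) = (11/6)/(-385) = (11/6)*(-1/385) = -1/210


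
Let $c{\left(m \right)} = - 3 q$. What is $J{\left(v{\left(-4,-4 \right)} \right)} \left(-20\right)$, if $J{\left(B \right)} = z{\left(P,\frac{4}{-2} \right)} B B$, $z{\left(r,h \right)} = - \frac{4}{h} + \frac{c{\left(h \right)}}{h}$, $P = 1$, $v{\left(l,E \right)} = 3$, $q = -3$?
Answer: $450$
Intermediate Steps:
$c{\left(m \right)} = 9$ ($c{\left(m \right)} = \left(-3\right) \left(-3\right) = 9$)
$z{\left(r,h \right)} = \frac{5}{h}$ ($z{\left(r,h \right)} = - \frac{4}{h} + \frac{9}{h} = \frac{5}{h}$)
$J{\left(B \right)} = - \frac{5 B^{2}}{2}$ ($J{\left(B \right)} = \frac{5}{4 \frac{1}{-2}} B B = \frac{5}{4 \left(- \frac{1}{2}\right)} B B = \frac{5}{-2} B B = 5 \left(- \frac{1}{2}\right) B B = - \frac{5 B}{2} B = - \frac{5 B^{2}}{2}$)
$J{\left(v{\left(-4,-4 \right)} \right)} \left(-20\right) = - \frac{5 \cdot 3^{2}}{2} \left(-20\right) = \left(- \frac{5}{2}\right) 9 \left(-20\right) = \left(- \frac{45}{2}\right) \left(-20\right) = 450$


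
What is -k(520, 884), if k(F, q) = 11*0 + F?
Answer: -520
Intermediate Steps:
k(F, q) = F (k(F, q) = 0 + F = F)
-k(520, 884) = -1*520 = -520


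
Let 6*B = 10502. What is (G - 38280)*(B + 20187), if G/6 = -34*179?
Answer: -1640824784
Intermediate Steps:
B = 5251/3 (B = (⅙)*10502 = 5251/3 ≈ 1750.3)
G = -36516 (G = 6*(-34*179) = 6*(-6086) = -36516)
(G - 38280)*(B + 20187) = (-36516 - 38280)*(5251/3 + 20187) = -74796*65812/3 = -1640824784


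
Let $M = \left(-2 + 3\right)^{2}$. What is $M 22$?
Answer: $22$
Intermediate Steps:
$M = 1$ ($M = 1^{2} = 1$)
$M 22 = 1 \cdot 22 = 22$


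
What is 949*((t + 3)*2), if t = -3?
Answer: 0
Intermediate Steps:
949*((t + 3)*2) = 949*((-3 + 3)*2) = 949*(0*2) = 949*0 = 0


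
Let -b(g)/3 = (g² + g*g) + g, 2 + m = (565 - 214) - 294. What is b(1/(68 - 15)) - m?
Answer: -154660/2809 ≈ -55.059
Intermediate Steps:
m = 55 (m = -2 + ((565 - 214) - 294) = -2 + (351 - 294) = -2 + 57 = 55)
b(g) = -6*g² - 3*g (b(g) = -3*((g² + g*g) + g) = -3*((g² + g²) + g) = -3*(2*g² + g) = -3*(g + 2*g²) = -6*g² - 3*g)
b(1/(68 - 15)) - m = -3*(1 + 2/(68 - 15))/(68 - 15) - 1*55 = -3*(1 + 2/53)/53 - 55 = -3*1/53*(1 + 2*(1/53)) - 55 = -3*1/53*(1 + 2/53) - 55 = -3*1/53*55/53 - 55 = -165/2809 - 55 = -154660/2809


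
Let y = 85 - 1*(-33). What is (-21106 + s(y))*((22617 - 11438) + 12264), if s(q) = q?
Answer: -492021684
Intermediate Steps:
y = 118 (y = 85 + 33 = 118)
(-21106 + s(y))*((22617 - 11438) + 12264) = (-21106 + 118)*((22617 - 11438) + 12264) = -20988*(11179 + 12264) = -20988*23443 = -492021684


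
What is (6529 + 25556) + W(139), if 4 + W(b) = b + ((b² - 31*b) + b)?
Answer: 47371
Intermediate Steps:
W(b) = -4 + b² - 29*b (W(b) = -4 + (b + ((b² - 31*b) + b)) = -4 + (b + (b² - 30*b)) = -4 + (b² - 29*b) = -4 + b² - 29*b)
(6529 + 25556) + W(139) = (6529 + 25556) + (-4 + 139² - 29*139) = 32085 + (-4 + 19321 - 4031) = 32085 + 15286 = 47371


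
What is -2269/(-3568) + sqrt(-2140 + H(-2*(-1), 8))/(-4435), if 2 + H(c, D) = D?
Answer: 2269/3568 - I*sqrt(2134)/4435 ≈ 0.63593 - 0.010416*I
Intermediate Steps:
H(c, D) = -2 + D
-2269/(-3568) + sqrt(-2140 + H(-2*(-1), 8))/(-4435) = -2269/(-3568) + sqrt(-2140 + (-2 + 8))/(-4435) = -2269*(-1/3568) + sqrt(-2140 + 6)*(-1/4435) = 2269/3568 + sqrt(-2134)*(-1/4435) = 2269/3568 + (I*sqrt(2134))*(-1/4435) = 2269/3568 - I*sqrt(2134)/4435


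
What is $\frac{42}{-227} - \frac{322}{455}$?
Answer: $- \frac{13172}{14755} \approx -0.89271$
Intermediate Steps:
$\frac{42}{-227} - \frac{322}{455} = 42 \left(- \frac{1}{227}\right) - \frac{46}{65} = - \frac{42}{227} - \frac{46}{65} = - \frac{13172}{14755}$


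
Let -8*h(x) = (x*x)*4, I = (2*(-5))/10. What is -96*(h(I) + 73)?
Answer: -6960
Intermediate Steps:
I = -1 (I = -10*⅒ = -1)
h(x) = -x²/2 (h(x) = -x*x*4/8 = -x²*4/8 = -x²/2)
-96*(h(I) + 73) = -96*(-½*(-1)² + 73) = -96*(-½*1 + 73) = -96*(-½ + 73) = -96*145/2 = -6960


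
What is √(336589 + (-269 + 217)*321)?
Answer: √319897 ≈ 565.59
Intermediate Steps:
√(336589 + (-269 + 217)*321) = √(336589 - 52*321) = √(336589 - 16692) = √319897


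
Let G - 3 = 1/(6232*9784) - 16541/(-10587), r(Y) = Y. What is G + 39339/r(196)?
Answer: 6492944475489083/31630997060544 ≈ 205.27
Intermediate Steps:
G = 2945160748763/645530552256 (G = 3 + (1/(6232*9784) - 16541/(-10587)) = 3 + ((1/6232)*(1/9784) - 16541*(-1/10587)) = 3 + (1/60973888 + 16541/10587) = 3 + 1008569091995/645530552256 = 2945160748763/645530552256 ≈ 4.5624)
G + 39339/r(196) = 2945160748763/645530552256 + 39339/196 = 6492944475489083/31630997060544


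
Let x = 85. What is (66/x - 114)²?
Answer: 92621376/7225 ≈ 12820.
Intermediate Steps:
(66/x - 114)² = (66/85 - 114)² = (-9624/85)² = 92621376/7225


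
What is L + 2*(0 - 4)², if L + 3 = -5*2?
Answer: 19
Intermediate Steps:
L = -13 (L = -3 - 5*2 = -3 - 10 = -13)
L + 2*(0 - 4)² = -13 + 2*(0 - 4)² = -13 + 2*(-4)² = -13 + 2*16 = -13 + 32 = 19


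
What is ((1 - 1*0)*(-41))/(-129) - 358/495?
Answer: -8629/21285 ≈ -0.40540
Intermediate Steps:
((1 - 1*0)*(-41))/(-129) - 358/495 = ((1 + 0)*(-41))*(-1/129) - 358*1/495 = (1*(-41))*(-1/129) - 358/495 = -41*(-1/129) - 358/495 = 41/129 - 358/495 = -8629/21285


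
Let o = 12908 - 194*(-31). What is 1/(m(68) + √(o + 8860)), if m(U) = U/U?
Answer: -1/27781 + √27782/27781 ≈ 0.0059638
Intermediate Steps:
o = 18922 (o = 12908 + 6014 = 18922)
m(U) = 1
1/(m(68) + √(o + 8860)) = 1/(1 + √(18922 + 8860)) = 1/(1 + √27782)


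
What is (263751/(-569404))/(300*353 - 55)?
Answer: -263751/60268566380 ≈ -4.3763e-6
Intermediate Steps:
(263751/(-569404))/(300*353 - 55) = (263751*(-1/569404))/(105900 - 55) = -263751/569404/105845 = -263751/569404*1/105845 = -263751/60268566380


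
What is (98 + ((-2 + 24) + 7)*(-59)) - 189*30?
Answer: -7283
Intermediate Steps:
(98 + ((-2 + 24) + 7)*(-59)) - 189*30 = (98 + (22 + 7)*(-59)) - 5670 = (98 + 29*(-59)) - 5670 = (98 - 1711) - 5670 = -1613 - 5670 = -7283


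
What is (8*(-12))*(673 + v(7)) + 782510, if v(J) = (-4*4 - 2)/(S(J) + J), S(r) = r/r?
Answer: 718118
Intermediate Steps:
S(r) = 1
v(J) = -18/(1 + J) (v(J) = (-4*4 - 2)/(1 + J) = (-16 - 2)/(1 + J) = -18/(1 + J))
(8*(-12))*(673 + v(7)) + 782510 = (8*(-12))*(673 - 18/(1 + 7)) + 782510 = -96*(673 - 18/8) + 782510 = -96*(673 - 18*1/8) + 782510 = -96*(673 - 9/4) + 782510 = -96*2683/4 + 782510 = -64392 + 782510 = 718118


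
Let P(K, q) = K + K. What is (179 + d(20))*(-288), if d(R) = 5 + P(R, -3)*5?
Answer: -110592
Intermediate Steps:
P(K, q) = 2*K
d(R) = 5 + 10*R (d(R) = 5 + (2*R)*5 = 5 + 10*R)
(179 + d(20))*(-288) = (179 + (5 + 10*20))*(-288) = (179 + (5 + 200))*(-288) = (179 + 205)*(-288) = 384*(-288) = -110592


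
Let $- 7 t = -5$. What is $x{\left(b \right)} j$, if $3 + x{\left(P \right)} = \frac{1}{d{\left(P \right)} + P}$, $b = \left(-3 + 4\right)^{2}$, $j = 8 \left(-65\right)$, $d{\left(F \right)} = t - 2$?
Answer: $3380$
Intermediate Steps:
$t = \frac{5}{7}$ ($t = \left(- \frac{1}{7}\right) \left(-5\right) = \frac{5}{7} \approx 0.71429$)
$d{\left(F \right)} = - \frac{9}{7}$ ($d{\left(F \right)} = \frac{5}{7} - 2 = - \frac{9}{7}$)
$j = -520$
$b = 1$ ($b = 1^{2} = 1$)
$x{\left(P \right)} = -3 + \frac{1}{- \frac{9}{7} + P}$
$x{\left(b \right)} j = \frac{34 - 21}{-9 + 7 \cdot 1} \left(-520\right) = \frac{34 - 21}{-9 + 7} \left(-520\right) = \frac{1}{-2} \cdot 13 \left(-520\right) = \left(- \frac{1}{2}\right) 13 \left(-520\right) = \left(- \frac{13}{2}\right) \left(-520\right) = 3380$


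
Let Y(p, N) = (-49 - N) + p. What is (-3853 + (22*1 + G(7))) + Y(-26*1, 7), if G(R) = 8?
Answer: -3905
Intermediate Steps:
Y(p, N) = -49 + p - N
(-3853 + (22*1 + G(7))) + Y(-26*1, 7) = (-3853 + (22*1 + 8)) + (-49 - 26*1 - 1*7) = (-3853 + (22 + 8)) + (-49 - 26 - 7) = (-3853 + 30) - 82 = -3823 - 82 = -3905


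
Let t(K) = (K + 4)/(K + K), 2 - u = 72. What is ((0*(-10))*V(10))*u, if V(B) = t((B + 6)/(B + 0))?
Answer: 0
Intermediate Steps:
u = -70 (u = 2 - 1*72 = 2 - 72 = -70)
t(K) = (4 + K)/(2*K) (t(K) = (4 + K)/((2*K)) = (4 + K)*(1/(2*K)) = (4 + K)/(2*K))
V(B) = B*(4 + (6 + B)/B)/(2*(6 + B)) (V(B) = (4 + (B + 6)/(B + 0))/(2*(((B + 6)/(B + 0)))) = (4 + (6 + B)/B)/(2*(((6 + B)/B))) = (B/(6 + B))*(4 + (6 + B)/B)/2 = B*(4 + (6 + B)/B)/(2*(6 + B)))
((0*(-10))*V(10))*u = ((0*(-10))*((6 + 5*10)/(2*(6 + 10))))*(-70) = (0*((½)*(6 + 50)/16))*(-70) = (0*((½)*(1/16)*56))*(-70) = (0*(7/4))*(-70) = 0*(-70) = 0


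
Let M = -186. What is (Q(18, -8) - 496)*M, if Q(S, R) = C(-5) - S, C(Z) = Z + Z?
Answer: 97464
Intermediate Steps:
C(Z) = 2*Z
Q(S, R) = -10 - S (Q(S, R) = 2*(-5) - S = -10 - S)
(Q(18, -8) - 496)*M = ((-10 - 1*18) - 496)*(-186) = ((-10 - 18) - 496)*(-186) = (-28 - 496)*(-186) = -524*(-186) = 97464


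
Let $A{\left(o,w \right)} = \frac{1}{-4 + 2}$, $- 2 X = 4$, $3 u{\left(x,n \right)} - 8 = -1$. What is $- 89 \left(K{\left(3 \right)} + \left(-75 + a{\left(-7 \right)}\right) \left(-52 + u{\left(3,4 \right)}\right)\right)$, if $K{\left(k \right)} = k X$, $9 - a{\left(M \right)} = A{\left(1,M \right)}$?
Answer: $- \frac{1733987}{6} \approx -2.89 \cdot 10^{5}$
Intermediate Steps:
$u{\left(x,n \right)} = \frac{7}{3}$ ($u{\left(x,n \right)} = \frac{8}{3} + \frac{1}{3} \left(-1\right) = \frac{8}{3} - \frac{1}{3} = \frac{7}{3}$)
$X = -2$ ($X = \left(- \frac{1}{2}\right) 4 = -2$)
$A{\left(o,w \right)} = - \frac{1}{2}$ ($A{\left(o,w \right)} = \frac{1}{-2} = - \frac{1}{2}$)
$a{\left(M \right)} = \frac{19}{2}$ ($a{\left(M \right)} = 9 - - \frac{1}{2} = 9 + \frac{1}{2} = \frac{19}{2}$)
$K{\left(k \right)} = - 2 k$ ($K{\left(k \right)} = k \left(-2\right) = - 2 k$)
$- 89 \left(K{\left(3 \right)} + \left(-75 + a{\left(-7 \right)}\right) \left(-52 + u{\left(3,4 \right)}\right)\right) = - 89 \left(\left(-2\right) 3 + \left(-75 + \frac{19}{2}\right) \left(-52 + \frac{7}{3}\right)\right) = - 89 \left(-6 - - \frac{19519}{6}\right) = - 89 \left(-6 + \frac{19519}{6}\right) = \left(-89\right) \frac{19483}{6} = - \frac{1733987}{6}$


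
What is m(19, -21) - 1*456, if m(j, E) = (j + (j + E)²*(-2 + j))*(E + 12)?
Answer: -1239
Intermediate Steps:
m(j, E) = (12 + E)*(j + (E + j)²*(-2 + j)) (m(j, E) = (j + (E + j)²*(-2 + j))*(12 + E) = (12 + E)*(j + (E + j)²*(-2 + j)))
m(19, -21) - 1*456 = (-24*(-21 + 19)² + 12*19 - 21*19 - 2*(-21)*(-21 + 19)² + 12*19*(-21 + 19)² - 21*19*(-21 + 19)²) - 1*456 = (-24*(-2)² + 228 - 399 - 2*(-21)*(-2)² + 12*19*(-2)² - 21*19*(-2)²) - 456 = (-24*4 + 228 - 399 - 2*(-21)*4 + 12*19*4 - 21*19*4) - 456 = (-96 + 228 - 399 + 168 + 912 - 1596) - 456 = -783 - 456 = -1239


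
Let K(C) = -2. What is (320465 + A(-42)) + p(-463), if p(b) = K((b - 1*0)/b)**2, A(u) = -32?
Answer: 320437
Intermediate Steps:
p(b) = 4 (p(b) = (-2)**2 = 4)
(320465 + A(-42)) + p(-463) = (320465 - 32) + 4 = 320433 + 4 = 320437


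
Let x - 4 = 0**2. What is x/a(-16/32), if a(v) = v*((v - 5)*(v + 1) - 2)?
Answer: 32/19 ≈ 1.6842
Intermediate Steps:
x = 4 (x = 4 + 0**2 = 4 + 0 = 4)
a(v) = v*(-2 + (1 + v)*(-5 + v)) (a(v) = v*((-5 + v)*(1 + v) - 2) = v*((1 + v)*(-5 + v) - 2) = v*(-2 + (1 + v)*(-5 + v)))
x/a(-16/32) = 4/(((-16/32)*(-7 + (-16/32)**2 - (-64)/32))) = 4/(((-16*1/32)*(-7 + (-16*1/32)**2 - (-64)/32))) = 4/((-(-7 + (-1/2)**2 - 4*(-1/2))/2)) = 4/((-(-7 + 1/4 + 2)/2)) = 4/((-1/2*(-19/4))) = 4/(19/8) = 4*(8/19) = 32/19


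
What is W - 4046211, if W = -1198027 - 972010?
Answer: -6216248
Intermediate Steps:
W = -2170037
W - 4046211 = -2170037 - 4046211 = -6216248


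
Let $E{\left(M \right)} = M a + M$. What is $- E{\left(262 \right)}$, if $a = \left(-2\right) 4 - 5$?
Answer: $3144$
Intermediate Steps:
$a = -13$ ($a = -8 - 5 = -13$)
$E{\left(M \right)} = - 12 M$ ($E{\left(M \right)} = M \left(-13\right) + M = - 13 M + M = - 12 M$)
$- E{\left(262 \right)} = - \left(-12\right) 262 = \left(-1\right) \left(-3144\right) = 3144$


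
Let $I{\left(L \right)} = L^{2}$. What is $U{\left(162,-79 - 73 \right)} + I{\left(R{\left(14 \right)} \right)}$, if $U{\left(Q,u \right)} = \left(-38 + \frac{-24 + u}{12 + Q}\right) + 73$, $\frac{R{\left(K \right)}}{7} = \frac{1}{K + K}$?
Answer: $\frac{47399}{1392} \approx 34.051$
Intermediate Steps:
$R{\left(K \right)} = \frac{7}{2 K}$ ($R{\left(K \right)} = \frac{7}{K + K} = \frac{7}{2 K}$)
$U{\left(Q,u \right)} = 35 + \frac{-24 + u}{12 + Q}$ ($U{\left(Q,u \right)} = \left(-38 + \frac{-24 + u}{12 + Q}\right) + 73 = 35 + \frac{-24 + u}{12 + Q}$)
$U{\left(162,-79 - 73 \right)} + I{\left(R{\left(14 \right)} \right)} = \frac{396 - 152 + 35 \cdot 162}{12 + 162} + \left(\frac{7}{2 \cdot 14}\right)^{2} = \frac{396 - 152 + 5670}{174} + \left(\frac{7}{2} \cdot \frac{1}{14}\right)^{2} = \frac{396 - 152 + 5670}{174} + \left(\frac{1}{4}\right)^{2} = \frac{1}{174} \cdot 5914 + \frac{1}{16} = \frac{2957}{87} + \frac{1}{16} = \frac{47399}{1392}$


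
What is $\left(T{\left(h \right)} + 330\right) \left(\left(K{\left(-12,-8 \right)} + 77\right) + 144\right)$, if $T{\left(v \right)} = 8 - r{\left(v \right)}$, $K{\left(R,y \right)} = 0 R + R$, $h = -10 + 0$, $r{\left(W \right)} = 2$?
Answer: $70224$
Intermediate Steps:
$h = -10$
$K{\left(R,y \right)} = R$ ($K{\left(R,y \right)} = 0 + R = R$)
$T{\left(v \right)} = 6$ ($T{\left(v \right)} = 8 - 2 = 6$)
$\left(T{\left(h \right)} + 330\right) \left(\left(K{\left(-12,-8 \right)} + 77\right) + 144\right) = \left(6 + 330\right) \left(\left(-12 + 77\right) + 144\right) = 336 \left(65 + 144\right) = 336 \cdot 209 = 70224$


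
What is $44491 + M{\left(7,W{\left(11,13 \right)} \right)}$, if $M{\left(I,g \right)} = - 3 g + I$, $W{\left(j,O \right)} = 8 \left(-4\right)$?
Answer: $44594$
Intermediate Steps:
$W{\left(j,O \right)} = -32$
$M{\left(I,g \right)} = I - 3 g$
$44491 + M{\left(7,W{\left(11,13 \right)} \right)} = 44491 + \left(7 - -96\right) = 44491 + \left(7 + 96\right) = 44491 + 103 = 44594$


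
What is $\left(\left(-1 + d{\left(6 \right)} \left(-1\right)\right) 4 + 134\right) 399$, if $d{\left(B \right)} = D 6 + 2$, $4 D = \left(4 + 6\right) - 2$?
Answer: $29526$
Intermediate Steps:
$D = 2$ ($D = \frac{\left(4 + 6\right) - 2}{4} = \frac{10 - 2}{4} = \frac{1}{4} \cdot 8 = 2$)
$d{\left(B \right)} = 14$ ($d{\left(B \right)} = 2 \cdot 6 + 2 = 12 + 2 = 14$)
$\left(\left(-1 + d{\left(6 \right)} \left(-1\right)\right) 4 + 134\right) 399 = \left(\left(-1 + 14 \left(-1\right)\right) 4 + 134\right) 399 = \left(\left(-1 - 14\right) 4 + 134\right) 399 = \left(\left(-15\right) 4 + 134\right) 399 = \left(-60 + 134\right) 399 = 74 \cdot 399 = 29526$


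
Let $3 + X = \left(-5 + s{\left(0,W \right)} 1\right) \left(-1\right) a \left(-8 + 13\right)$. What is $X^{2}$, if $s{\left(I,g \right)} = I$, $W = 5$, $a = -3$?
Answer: $6084$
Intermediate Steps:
$X = -78$ ($X = -3 + \left(-5 + 0 \cdot 1\right) \left(-1\right) \left(-3\right) \left(-8 + 13\right) = -3 + \left(-5 + 0\right) \left(-1\right) \left(-3\right) 5 = -3 + \left(-5\right) \left(-1\right) \left(-3\right) 5 = -3 + 5 \left(-3\right) 5 = -3 - 75 = -78$)
$X^{2} = \left(-78\right)^{2} = 6084$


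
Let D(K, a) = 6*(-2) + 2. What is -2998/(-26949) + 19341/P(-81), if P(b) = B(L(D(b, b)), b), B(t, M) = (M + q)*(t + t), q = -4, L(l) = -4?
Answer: 523259249/18325320 ≈ 28.554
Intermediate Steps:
D(K, a) = -10 (D(K, a) = -12 + 2 = -10)
B(t, M) = 2*t*(-4 + M) (B(t, M) = (M - 4)*(t + t) = (-4 + M)*(2*t) = 2*t*(-4 + M))
P(b) = 32 - 8*b (P(b) = 2*(-4)*(-4 + b) = 32 - 8*b)
-2998/(-26949) + 19341/P(-81) = -2998/(-26949) + 19341/(32 - 8*(-81)) = -2998*(-1/26949) + 19341/(32 + 648) = 2998/26949 + 19341/680 = 523259249/18325320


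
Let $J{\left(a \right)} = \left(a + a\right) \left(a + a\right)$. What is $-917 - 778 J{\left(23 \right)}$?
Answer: $-1647165$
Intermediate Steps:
$J{\left(a \right)} = 4 a^{2}$ ($J{\left(a \right)} = 2 a 2 a = 4 a^{2}$)
$-917 - 778 J{\left(23 \right)} = -917 - 778 \cdot 4 \cdot 23^{2} = -917 - 778 \cdot 4 \cdot 529 = -917 - 1646248 = -1647165$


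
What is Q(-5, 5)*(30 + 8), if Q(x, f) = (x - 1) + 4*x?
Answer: -988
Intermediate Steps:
Q(x, f) = -1 + 5*x (Q(x, f) = (-1 + x) + 4*x = -1 + 5*x)
Q(-5, 5)*(30 + 8) = (-1 + 5*(-5))*(30 + 8) = (-1 - 25)*38 = -26*38 = -988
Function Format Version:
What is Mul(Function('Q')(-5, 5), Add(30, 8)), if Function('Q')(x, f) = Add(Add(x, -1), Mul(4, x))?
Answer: -988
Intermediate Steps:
Function('Q')(x, f) = Add(-1, Mul(5, x)) (Function('Q')(x, f) = Add(Add(-1, x), Mul(4, x)) = Add(-1, Mul(5, x)))
Mul(Function('Q')(-5, 5), Add(30, 8)) = Mul(Add(-1, Mul(5, -5)), Add(30, 8)) = Mul(Add(-1, -25), 38) = Mul(-26, 38) = -988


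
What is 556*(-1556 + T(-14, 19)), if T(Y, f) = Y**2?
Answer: -756160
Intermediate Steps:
556*(-1556 + T(-14, 19)) = 556*(-1556 + (-14)**2) = 556*(-1556 + 196) = 556*(-1360) = -756160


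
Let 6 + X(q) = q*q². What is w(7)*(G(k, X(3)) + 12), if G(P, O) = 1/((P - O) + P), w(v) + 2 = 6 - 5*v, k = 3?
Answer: -5549/15 ≈ -369.93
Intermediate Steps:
X(q) = -6 + q³ (X(q) = -6 + q*q² = -6 + q³)
w(v) = 4 - 5*v (w(v) = -2 + (6 - 5*v) = 4 - 5*v)
G(P, O) = 1/(-O + 2*P)
w(7)*(G(k, X(3)) + 12) = (4 - 5*7)*(-1/((-6 + 3³) - 2*3) + 12) = (4 - 35)*(-1/((-6 + 27) - 6) + 12) = -31*(-1/(21 - 6) + 12) = -31*(-1/15 + 12) = -31*179/15 = -5549/15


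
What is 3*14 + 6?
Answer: 48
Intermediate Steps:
3*14 + 6 = 42 + 6 = 48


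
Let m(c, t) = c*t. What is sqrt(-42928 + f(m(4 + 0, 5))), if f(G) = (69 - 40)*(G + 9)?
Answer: I*sqrt(42087) ≈ 205.15*I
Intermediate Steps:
f(G) = 261 + 29*G (f(G) = 29*(9 + G) = 261 + 29*G)
sqrt(-42928 + f(m(4 + 0, 5))) = sqrt(-42928 + (261 + 29*((4 + 0)*5))) = sqrt(-42928 + (261 + 29*(4*5))) = sqrt(-42928 + (261 + 29*20)) = sqrt(-42928 + (261 + 580)) = sqrt(-42928 + 841) = sqrt(-42087) = I*sqrt(42087)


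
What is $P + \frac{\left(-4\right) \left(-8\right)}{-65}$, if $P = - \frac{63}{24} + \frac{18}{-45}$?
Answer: $- \frac{1829}{520} \approx -3.5173$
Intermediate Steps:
$P = - \frac{121}{40}$ ($P = \left(-63\right) \frac{1}{24} + 18 \left(- \frac{1}{45}\right) = - \frac{21}{8} - \frac{2}{5} = - \frac{121}{40} \approx -3.025$)
$P + \frac{\left(-4\right) \left(-8\right)}{-65} = - \frac{121}{40} + \frac{\left(-4\right) \left(-8\right)}{-65} = - \frac{121}{40} + 32 \left(- \frac{1}{65}\right) = - \frac{121}{40} - \frac{32}{65} = - \frac{1829}{520}$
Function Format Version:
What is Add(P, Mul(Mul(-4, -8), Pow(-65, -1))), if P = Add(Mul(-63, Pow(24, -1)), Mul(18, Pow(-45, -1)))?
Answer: Rational(-1829, 520) ≈ -3.5173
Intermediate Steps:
P = Rational(-121, 40) (P = Add(Mul(-63, Rational(1, 24)), Mul(18, Rational(-1, 45))) = Add(Rational(-21, 8), Rational(-2, 5)) = Rational(-121, 40) ≈ -3.0250)
Add(P, Mul(Mul(-4, -8), Pow(-65, -1))) = Add(Rational(-121, 40), Mul(Mul(-4, -8), Pow(-65, -1))) = Add(Rational(-121, 40), Mul(32, Rational(-1, 65))) = Add(Rational(-121, 40), Rational(-32, 65)) = Rational(-1829, 520)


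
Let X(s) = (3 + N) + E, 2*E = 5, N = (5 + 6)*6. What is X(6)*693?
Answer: 99099/2 ≈ 49550.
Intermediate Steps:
N = 66 (N = 11*6 = 66)
E = 5/2 (E = (1/2)*5 = 5/2 ≈ 2.5000)
X(s) = 143/2 (X(s) = (3 + 66) + 5/2 = 69 + 5/2 = 143/2)
X(6)*693 = (143/2)*693 = 99099/2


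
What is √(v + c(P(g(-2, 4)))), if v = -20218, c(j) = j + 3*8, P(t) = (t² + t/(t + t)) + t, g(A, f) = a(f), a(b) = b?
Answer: 3*I*√8966/2 ≈ 142.03*I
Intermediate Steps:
g(A, f) = f
P(t) = ½ + t + t² (P(t) = (t² + t/((2*t))) + t = (t² + (1/(2*t))*t) + t = (t² + ½) + t = (½ + t²) + t = ½ + t + t²)
c(j) = 24 + j (c(j) = j + 24 = 24 + j)
√(v + c(P(g(-2, 4)))) = √(-20218 + (24 + (½ + 4 + 4²))) = √(-20218 + (24 + (½ + 4 + 16))) = √(-20218 + (24 + 41/2)) = √(-20218 + 89/2) = √(-40347/2) = 3*I*√8966/2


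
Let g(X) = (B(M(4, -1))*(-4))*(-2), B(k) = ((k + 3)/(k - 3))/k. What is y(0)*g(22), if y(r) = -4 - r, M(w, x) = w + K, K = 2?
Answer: -16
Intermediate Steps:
M(w, x) = 2 + w (M(w, x) = w + 2 = 2 + w)
B(k) = (3 + k)/(k*(-3 + k)) (B(k) = ((3 + k)/(-3 + k))/k = (3 + k)/(k*(-3 + k)))
g(X) = 4 (g(X) = (((3 + (2 + 4))/((2 + 4)*(-3 + (2 + 4))))*(-4))*(-2) = (((3 + 6)/(6*(-3 + 6)))*(-4))*(-2) = (((⅙)*9/3)*(-4))*(-2) = (((⅙)*(⅓)*9)*(-4))*(-2) = ((½)*(-4))*(-2) = -2*(-2) = 4)
y(0)*g(22) = (-4 - 1*0)*4 = (-4 + 0)*4 = -4*4 = -16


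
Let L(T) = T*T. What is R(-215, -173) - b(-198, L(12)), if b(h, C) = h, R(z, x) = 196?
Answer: 394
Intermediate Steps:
L(T) = T²
R(-215, -173) - b(-198, L(12)) = 196 - 1*(-198) = 196 + 198 = 394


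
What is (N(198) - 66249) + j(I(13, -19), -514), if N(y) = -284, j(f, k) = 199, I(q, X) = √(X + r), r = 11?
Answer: -66334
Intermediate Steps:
I(q, X) = √(11 + X) (I(q, X) = √(X + 11) = √(11 + X))
(N(198) - 66249) + j(I(13, -19), -514) = (-284 - 66249) + 199 = -66533 + 199 = -66334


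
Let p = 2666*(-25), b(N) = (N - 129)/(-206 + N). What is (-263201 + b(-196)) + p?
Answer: -132599777/402 ≈ -3.2985e+5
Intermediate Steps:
b(N) = (-129 + N)/(-206 + N)
p = -66650
(-263201 + b(-196)) + p = (-263201 + (-129 - 196)/(-206 - 196)) - 66650 = (-263201 - 325/(-402)) - 66650 = (-263201 - 1/402*(-325)) - 66650 = (-263201 + 325/402) - 66650 = -105806477/402 - 66650 = -132599777/402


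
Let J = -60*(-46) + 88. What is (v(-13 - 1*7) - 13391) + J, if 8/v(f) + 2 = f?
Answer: -115977/11 ≈ -10543.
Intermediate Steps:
v(f) = 8/(-2 + f)
J = 2848 (J = 2760 + 88 = 2848)
(v(-13 - 1*7) - 13391) + J = (8/(-2 + (-13 - 1*7)) - 13391) + 2848 = (8/(-2 + (-13 - 7)) - 13391) + 2848 = (8/(-2 - 20) - 13391) + 2848 = (8/(-22) - 13391) + 2848 = (8*(-1/22) - 13391) + 2848 = (-4/11 - 13391) + 2848 = -147305/11 + 2848 = -115977/11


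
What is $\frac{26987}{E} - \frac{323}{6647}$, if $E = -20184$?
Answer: $- \frac{10935413}{7891944} \approx -1.3856$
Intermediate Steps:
$\frac{26987}{E} - \frac{323}{6647} = \frac{26987}{-20184} - \frac{323}{6647} = 26987 \left(- \frac{1}{20184}\right) - \frac{19}{391} = - \frac{26987}{20184} - \frac{19}{391} = - \frac{10935413}{7891944}$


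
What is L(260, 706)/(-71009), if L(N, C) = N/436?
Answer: -65/7739981 ≈ -8.3980e-6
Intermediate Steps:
L(N, C) = N/436 (L(N, C) = N*(1/436) = N/436)
L(260, 706)/(-71009) = ((1/436)*260)/(-71009) = (65/109)*(-1/71009) = -65/7739981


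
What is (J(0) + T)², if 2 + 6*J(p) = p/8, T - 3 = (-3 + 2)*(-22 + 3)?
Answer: 4225/9 ≈ 469.44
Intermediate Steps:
T = 22 (T = 3 + (-3 + 2)*(-22 + 3) = 3 - 1*(-19) = 3 + 19 = 22)
J(p) = -⅓ + p/48 (J(p) = -⅓ + (p/8)/6 = -⅓ + p/48)
(J(0) + T)² = ((-⅓ + (1/48)*0) + 22)² = ((-⅓ + 0) + 22)² = (-⅓ + 22)² = (65/3)² = 4225/9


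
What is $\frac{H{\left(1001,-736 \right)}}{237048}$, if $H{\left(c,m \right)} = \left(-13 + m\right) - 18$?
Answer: $- \frac{767}{237048} \approx -0.0032356$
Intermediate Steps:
$H{\left(c,m \right)} = -31 + m$
$\frac{H{\left(1001,-736 \right)}}{237048} = \frac{-31 - 736}{237048} = \left(-767\right) \frac{1}{237048} = - \frac{767}{237048}$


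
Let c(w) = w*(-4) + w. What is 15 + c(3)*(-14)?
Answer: 141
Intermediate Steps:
c(w) = -3*w (c(w) = -4*w + w = -3*w)
15 + c(3)*(-14) = 15 - 3*3*(-14) = 15 - 9*(-14) = 15 + 126 = 141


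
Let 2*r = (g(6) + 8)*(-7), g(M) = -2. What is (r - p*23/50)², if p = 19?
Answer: 2211169/2500 ≈ 884.47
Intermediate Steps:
r = -21 (r = ((-2 + 8)*(-7))/2 = (6*(-7))/2 = (½)*(-42) = -21)
(r - p*23/50)² = (-21 - 19*23/50)² = (-21 - 1*437/50)² = (-21 - 437/50)² = (-1487/50)² = 2211169/2500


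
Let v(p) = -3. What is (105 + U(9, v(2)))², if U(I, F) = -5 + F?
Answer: 9409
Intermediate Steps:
(105 + U(9, v(2)))² = (105 + (-5 - 3))² = (105 - 8)² = 97² = 9409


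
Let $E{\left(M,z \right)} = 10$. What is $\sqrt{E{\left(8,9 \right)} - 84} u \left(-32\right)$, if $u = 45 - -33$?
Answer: $- 2496 i \sqrt{74} \approx - 21471.0 i$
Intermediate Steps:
$u = 78$ ($u = 45 + 33 = 78$)
$\sqrt{E{\left(8,9 \right)} - 84} u \left(-32\right) = \sqrt{10 - 84} \cdot 78 \left(-32\right) = \sqrt{-74} \cdot 78 \left(-32\right) = i \sqrt{74} \cdot 78 \left(-32\right) = 78 i \sqrt{74} \left(-32\right) = - 2496 i \sqrt{74}$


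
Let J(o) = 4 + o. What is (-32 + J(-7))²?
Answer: 1225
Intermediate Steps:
(-32 + J(-7))² = (-32 + (4 - 7))² = (-32 - 3)² = (-35)² = 1225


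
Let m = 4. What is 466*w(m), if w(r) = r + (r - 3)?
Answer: 2330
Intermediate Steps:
w(r) = -3 + 2*r (w(r) = r + (-3 + r) = -3 + 2*r)
466*w(m) = 466*(-3 + 2*4) = 466*(-3 + 8) = 466*5 = 2330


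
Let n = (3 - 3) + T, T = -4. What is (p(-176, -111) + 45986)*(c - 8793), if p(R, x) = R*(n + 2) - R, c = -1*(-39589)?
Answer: 1432445144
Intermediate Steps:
n = -4 (n = (3 - 3) - 4 = 0 - 4 = -4)
c = 39589
p(R, x) = -3*R (p(R, x) = R*(-4 + 2) - R = R*(-2) - R = -2*R - R = -3*R)
(p(-176, -111) + 45986)*(c - 8793) = (-3*(-176) + 45986)*(39589 - 8793) = (528 + 45986)*30796 = 46514*30796 = 1432445144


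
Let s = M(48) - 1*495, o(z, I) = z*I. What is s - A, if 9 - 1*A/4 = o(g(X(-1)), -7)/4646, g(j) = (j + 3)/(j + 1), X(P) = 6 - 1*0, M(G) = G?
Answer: -1122027/2323 ≈ -483.01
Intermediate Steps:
X(P) = 6 (X(P) = 6 + 0 = 6)
g(j) = (3 + j)/(1 + j)
o(z, I) = I*z
s = -447 (s = 48 - 1*495 = 48 - 495 = -447)
A = 83646/2323 (A = 36 - 4*(-7*(3 + 6)/(1 + 6))/4646 = 36 - 4*(-7*9/7)/4646 = 36 - (-36)/4646 = 36 - 4*(-9/4646) = 36 + 18/2323 = 83646/2323 ≈ 36.008)
s - A = -447 - 1*83646/2323 = -447 - 83646/2323 = -1122027/2323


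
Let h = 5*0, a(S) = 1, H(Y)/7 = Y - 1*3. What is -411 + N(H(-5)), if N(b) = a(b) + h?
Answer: -410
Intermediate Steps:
H(Y) = -21 + 7*Y (H(Y) = 7*(Y - 1*3) = 7*(Y - 3) = 7*(-3 + Y) = -21 + 7*Y)
h = 0
N(b) = 1 (N(b) = 1 + 0 = 1)
-411 + N(H(-5)) = -411 + 1 = -410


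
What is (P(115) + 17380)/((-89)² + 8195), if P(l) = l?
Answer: 17495/16116 ≈ 1.0856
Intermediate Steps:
(P(115) + 17380)/((-89)² + 8195) = (115 + 17380)/((-89)² + 8195) = 17495/(7921 + 8195) = 17495/16116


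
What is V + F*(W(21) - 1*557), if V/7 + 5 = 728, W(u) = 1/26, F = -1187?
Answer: 17320533/26 ≈ 6.6617e+5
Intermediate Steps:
W(u) = 1/26
V = 5061 (V = -35 + 7*728 = -35 + 5096 = 5061)
V + F*(W(21) - 1*557) = 5061 - 1187*(1/26 - 1*557) = 5061 - 1187*(1/26 - 557) = 5061 - 1187*(-14481/26) = 5061 + 17188947/26 = 17320533/26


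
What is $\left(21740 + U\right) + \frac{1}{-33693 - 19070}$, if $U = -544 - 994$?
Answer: $\frac{1065918125}{52763} \approx 20202.0$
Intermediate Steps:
$U = -1538$ ($U = -544 - 994 = -1538$)
$\left(21740 + U\right) + \frac{1}{-33693 - 19070} = \left(21740 - 1538\right) + \frac{1}{-33693 - 19070} = 20202 + \frac{1}{-52763} = 20202 - \frac{1}{52763} = \frac{1065918125}{52763}$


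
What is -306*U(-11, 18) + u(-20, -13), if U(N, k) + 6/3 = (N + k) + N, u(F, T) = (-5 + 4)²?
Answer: 1837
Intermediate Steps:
u(F, T) = 1 (u(F, T) = (-1)² = 1)
U(N, k) = -2 + k + 2*N (U(N, k) = -2 + ((N + k) + N) = -2 + (k + 2*N) = -2 + k + 2*N)
-306*U(-11, 18) + u(-20, -13) = -306*(-2 + 18 + 2*(-11)) + 1 = -306*(-2 + 18 - 22) + 1 = -306*(-6) + 1 = 1836 + 1 = 1837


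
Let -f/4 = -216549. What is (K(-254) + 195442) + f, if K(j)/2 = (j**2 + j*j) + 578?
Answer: 1320858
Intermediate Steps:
f = 866196 (f = -4*(-216549) = 866196)
K(j) = 1156 + 4*j**2 (K(j) = 2*((j**2 + j*j) + 578) = 2*((j**2 + j**2) + 578) = 2*(2*j**2 + 578) = 2*(578 + 2*j**2) = 1156 + 4*j**2)
(K(-254) + 195442) + f = ((1156 + 4*(-254)**2) + 195442) + 866196 = ((1156 + 4*64516) + 195442) + 866196 = ((1156 + 258064) + 195442) + 866196 = (259220 + 195442) + 866196 = 454662 + 866196 = 1320858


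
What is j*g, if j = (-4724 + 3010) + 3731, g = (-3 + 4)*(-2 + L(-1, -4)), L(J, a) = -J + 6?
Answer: 10085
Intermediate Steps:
L(J, a) = 6 - J
g = 5 (g = (-3 + 4)*(-2 + (6 - 1*(-1))) = 1*(-2 + (6 + 1)) = 1*(-2 + 7) = 1*5 = 5)
j = 2017 (j = -1714 + 3731 = 2017)
j*g = 2017*5 = 10085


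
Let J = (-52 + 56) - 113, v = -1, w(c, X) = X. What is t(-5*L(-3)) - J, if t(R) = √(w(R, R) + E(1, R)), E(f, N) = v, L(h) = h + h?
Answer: 109 + √29 ≈ 114.39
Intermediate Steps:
L(h) = 2*h
E(f, N) = -1
J = -109 (J = 4 - 113 = -109)
t(R) = √(-1 + R) (t(R) = √(R - 1) = √(-1 + R))
t(-5*L(-3)) - J = √(-1 - 10*(-3)) - 1*(-109) = √(-1 - 5*(-6)) + 109 = √(-1 + 30) + 109 = √29 + 109 = 109 + √29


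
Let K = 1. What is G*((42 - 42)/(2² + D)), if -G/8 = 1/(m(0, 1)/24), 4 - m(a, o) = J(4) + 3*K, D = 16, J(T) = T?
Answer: 0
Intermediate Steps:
m(a, o) = -3 (m(a, o) = 4 - (4 + 3*1) = 4 - (4 + 3) = 4 - 1*7 = 4 - 7 = -3)
G = 64 (G = -8/((-3/24)) = -8/((-3*1/24)) = -8/(-⅛) = -8*(-8) = 64)
G*((42 - 42)/(2² + D)) = 64*((42 - 42)/(2² + 16)) = 64*(0/(4 + 16)) = 64*(0/20) = 64*(0*(1/20)) = 64*0 = 0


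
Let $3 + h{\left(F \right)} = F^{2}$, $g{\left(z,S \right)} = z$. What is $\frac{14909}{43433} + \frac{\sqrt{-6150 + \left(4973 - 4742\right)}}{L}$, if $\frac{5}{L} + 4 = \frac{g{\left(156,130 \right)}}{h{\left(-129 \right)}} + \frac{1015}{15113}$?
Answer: $\frac{14909}{43433} - \frac{23489409 i \sqrt{5919}}{29934535} \approx 0.34326 - 60.37 i$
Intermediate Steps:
$h{\left(F \right)} = -3 + F^{2}$
$L = - \frac{29934535}{23489409}$ ($L = \frac{5}{-4 + \left(\frac{156}{-3 + \left(-129\right)^{2}} + \frac{1015}{15113}\right)} = \frac{5}{-4 + \left(\frac{156}{-3 + 16641} + 1015 \cdot \frac{1}{15113}\right)} = \frac{5}{-4 + \left(\frac{156}{16638} + \frac{145}{2159}\right)} = \frac{5}{-4 + \left(156 \cdot \frac{1}{16638} + \frac{145}{2159}\right)} = \frac{5}{-4 + \left(\frac{26}{2773} + \frac{145}{2159}\right)} = \frac{5}{-4 + \frac{458219}{5986907}} = \frac{5}{- \frac{23489409}{5986907}} = 5 \left(- \frac{5986907}{23489409}\right) = - \frac{29934535}{23489409} \approx -1.2744$)
$\frac{14909}{43433} + \frac{\sqrt{-6150 + \left(4973 - 4742\right)}}{L} = \frac{14909}{43433} + \frac{\sqrt{-6150 + \left(4973 - 4742\right)}}{- \frac{29934535}{23489409}} = 14909 \cdot \frac{1}{43433} + \sqrt{-6150 + \left(4973 - 4742\right)} \left(- \frac{23489409}{29934535}\right) = \frac{14909}{43433} + \sqrt{-6150 + 231} \left(- \frac{23489409}{29934535}\right) = \frac{14909}{43433} + \sqrt{-5919} \left(- \frac{23489409}{29934535}\right) = \frac{14909}{43433} + i \sqrt{5919} \left(- \frac{23489409}{29934535}\right) = \frac{14909}{43433} - \frac{23489409 i \sqrt{5919}}{29934535}$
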